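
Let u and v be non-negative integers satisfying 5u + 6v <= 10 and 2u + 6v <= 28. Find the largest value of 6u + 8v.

Relaxing integrality, the LP optimum is 13.33 at (u,v) = (0, 1.67), which is not an integer point.
(u,v)=(2,0) is feasible, giving 12.
(u,v)=(0,1) is feasible, giving 8.
The best lattice point is (2,0), giving 12.

12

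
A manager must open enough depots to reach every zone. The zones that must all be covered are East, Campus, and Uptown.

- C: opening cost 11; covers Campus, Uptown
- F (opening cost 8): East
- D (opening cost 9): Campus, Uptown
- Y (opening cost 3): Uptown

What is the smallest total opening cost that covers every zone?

17

The greedy cost-per-new-zone heuristic would pick Y, F, and D for 20, but a cheaper cover exists.
Choose F and D: together they cover East, Campus, Uptown — every zone.
Total opening cost: 8 + 9 = 17.
No cover costs less than 17.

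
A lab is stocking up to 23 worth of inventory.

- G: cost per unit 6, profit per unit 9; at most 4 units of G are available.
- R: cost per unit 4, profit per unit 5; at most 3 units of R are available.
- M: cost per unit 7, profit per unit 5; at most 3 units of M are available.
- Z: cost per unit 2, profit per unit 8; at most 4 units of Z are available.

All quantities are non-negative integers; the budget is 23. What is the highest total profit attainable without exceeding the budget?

51

This is a bounded integer knapsack.
1×G, 2×R, and 4×Z: cost 22 ≤ 23, profit 1·9 + 2·5 + 4·8 = 51.
2×G and 4×Z: cost 20 ≤ 23, profit 2·9 + 4·8 = 50.
Best is 51.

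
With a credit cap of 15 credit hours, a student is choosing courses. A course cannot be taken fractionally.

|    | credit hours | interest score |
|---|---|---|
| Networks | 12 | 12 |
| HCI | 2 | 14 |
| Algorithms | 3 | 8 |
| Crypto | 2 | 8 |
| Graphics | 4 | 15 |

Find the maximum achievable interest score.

45

Allowing fractional choices, the relaxed optimum would be about 49.0, but courses are indivisible.
HCI + Algorithms + Graphics: credit hours 2 + 3 + 4 = 9 ≤ 15, interest score 14 + 8 + 15 = 37.
HCI + Crypto + Graphics: credit hours 2 + 2 + 4 = 8 ≤ 15, interest score 14 + 8 + 15 = 37.
HCI + Algorithms + Crypto + Graphics: credit hours 2 + 3 + 2 + 4 = 11 ≤ 15, interest score 14 + 8 + 8 + 15 = 45.
Best is HCI, Algorithms, Crypto, and Graphics with total interest score 45.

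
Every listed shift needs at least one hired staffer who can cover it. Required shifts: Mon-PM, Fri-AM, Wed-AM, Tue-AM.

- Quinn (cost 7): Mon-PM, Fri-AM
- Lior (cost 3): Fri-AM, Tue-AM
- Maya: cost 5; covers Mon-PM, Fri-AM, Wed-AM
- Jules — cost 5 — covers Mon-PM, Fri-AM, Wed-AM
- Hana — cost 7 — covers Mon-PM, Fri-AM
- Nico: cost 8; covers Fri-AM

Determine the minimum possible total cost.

8

This is an integer covering problem.
Choose Lior and Maya: together they cover Mon-PM, Fri-AM, Wed-AM, Tue-AM — every shift.
Total cost: 3 + 5 = 8.
No cover costs less than 8.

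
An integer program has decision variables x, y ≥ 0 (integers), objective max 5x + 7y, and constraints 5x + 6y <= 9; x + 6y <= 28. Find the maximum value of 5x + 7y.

(x,y)=(0,1): 5·0+6·1=6≤9, 1·0+6·1=6≤28, objective 7.
(x,y)=(1,0): 5·1+6·0=5≤9, 1·1+6·0=1≤28, objective 5.
(x,y)=(0,0): 5·0+6·0=0≤9, 1·0+6·0=0≤28, objective 0.
No feasible integer point exceeds 7.

7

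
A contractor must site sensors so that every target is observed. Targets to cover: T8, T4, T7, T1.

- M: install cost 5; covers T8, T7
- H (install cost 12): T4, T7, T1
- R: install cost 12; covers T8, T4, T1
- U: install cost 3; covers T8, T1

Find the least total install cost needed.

15

The greedy cost-per-new-target heuristic would pick U, M, and H for 20, but a cheaper cover exists.
Choose H and U: together they cover T8, T4, T7, T1 — every target.
Total install cost: 12 + 3 = 15.
No cover costs less than 15.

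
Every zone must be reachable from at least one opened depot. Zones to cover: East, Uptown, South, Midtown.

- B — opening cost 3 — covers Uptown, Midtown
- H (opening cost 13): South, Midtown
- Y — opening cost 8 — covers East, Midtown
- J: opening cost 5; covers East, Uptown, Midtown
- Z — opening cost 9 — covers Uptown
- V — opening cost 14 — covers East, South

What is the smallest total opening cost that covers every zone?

17

This is a weighted set-cover instance.
The greedy cost-per-new-zone heuristic would pick B, J, and H for 21, but a cheaper cover exists.
Choose B and V: together they cover East, Uptown, South, Midtown — every zone.
Total opening cost: 3 + 14 = 17.
No cover costs less than 17.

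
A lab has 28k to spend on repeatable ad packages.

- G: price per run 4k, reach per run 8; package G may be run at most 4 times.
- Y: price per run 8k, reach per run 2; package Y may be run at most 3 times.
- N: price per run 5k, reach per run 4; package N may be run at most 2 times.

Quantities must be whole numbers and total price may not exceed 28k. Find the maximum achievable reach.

4×G and 2×N: price 26 ≤ 28, reach 4·8 + 2·4 = 40.
4×G and 1×N: price 21 ≤ 28, reach 4·8 + 1·4 = 36.
Best is 40.

40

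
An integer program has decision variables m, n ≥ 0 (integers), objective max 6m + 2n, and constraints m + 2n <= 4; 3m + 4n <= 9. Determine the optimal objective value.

18

(m,n)=(3,0): 1·3+2·0=3≤4, 3·3+4·0=9≤9, objective 18.
(m,n)=(2,0): 1·2+2·0=2≤4, 3·2+4·0=6≤9, objective 12.
Maximum is 18 at (m,n)=(3,0).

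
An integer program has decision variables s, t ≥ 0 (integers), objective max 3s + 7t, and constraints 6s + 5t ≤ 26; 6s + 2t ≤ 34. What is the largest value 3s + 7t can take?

35

(s,t)=(0,5): 6·0+5·5=25≤26, 6·0+2·5=10≤34, objective 35.
(s,t)=(1,4): 6·1+5·4=26≤26, 6·1+2·4=14≤34, objective 31.
(s,t)=(0,4): 6·0+5·4=20≤26, 6·0+2·4=8≤34, objective 28.
The best lattice point is (0,5), giving 35.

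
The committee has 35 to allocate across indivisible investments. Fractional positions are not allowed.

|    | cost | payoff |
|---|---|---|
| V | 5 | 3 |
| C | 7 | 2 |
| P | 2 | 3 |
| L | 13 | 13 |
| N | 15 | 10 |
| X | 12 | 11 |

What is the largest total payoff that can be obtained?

30

C + P + L + X: cost 7 + 2 + 13 + 12 = 34 ≤ 35, payoff 2 + 3 + 13 + 11 = 29.
V + P + L + N: cost 5 + 2 + 13 + 15 = 35 ≤ 35, payoff 3 + 3 + 13 + 10 = 29.
V + P + L + X: cost 5 + 2 + 13 + 12 = 32 ≤ 35, payoff 3 + 3 + 13 + 11 = 30.
Best is V, P, L, and X with total payoff 30.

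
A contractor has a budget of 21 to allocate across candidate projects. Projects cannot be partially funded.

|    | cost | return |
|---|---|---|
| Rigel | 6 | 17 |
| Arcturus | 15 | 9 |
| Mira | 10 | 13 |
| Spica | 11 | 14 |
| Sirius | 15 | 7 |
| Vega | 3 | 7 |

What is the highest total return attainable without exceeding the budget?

Take Rigel, Spica, and Vega: cost 6 + 11 + 3 = 20 ≤ 21, return 17 + 14 + 7 = 38.
No other feasible combination does better.

38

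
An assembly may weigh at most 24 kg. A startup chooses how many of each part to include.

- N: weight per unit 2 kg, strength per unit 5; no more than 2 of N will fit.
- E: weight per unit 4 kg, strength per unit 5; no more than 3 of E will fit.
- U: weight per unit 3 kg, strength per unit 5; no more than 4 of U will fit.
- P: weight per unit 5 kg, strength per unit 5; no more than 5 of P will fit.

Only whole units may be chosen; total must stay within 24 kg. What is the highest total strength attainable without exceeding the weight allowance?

40

3×E and 4×U: weight 24 ≤ 24, strength 3·5 + 4·5 = 35.
2×N, 2×E, and 4×U: weight 24 ≤ 24, strength 2·5 + 2·5 + 4·5 = 40.
Best is 40.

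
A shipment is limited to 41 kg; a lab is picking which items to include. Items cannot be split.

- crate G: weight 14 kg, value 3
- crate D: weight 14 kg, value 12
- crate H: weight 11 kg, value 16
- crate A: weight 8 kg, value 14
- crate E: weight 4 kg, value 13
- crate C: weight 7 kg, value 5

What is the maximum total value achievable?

55

crate H + crate A + crate E + crate C: weight 11 + 8 + 4 + 7 = 30 ≤ 41, value 16 + 14 + 13 + 5 = 48.
crate D + crate H + crate A + crate E: weight 14 + 11 + 8 + 4 = 37 ≤ 41, value 12 + 16 + 14 + 13 = 55.
Best is crate D, crate H, crate A, and crate E with total value 55.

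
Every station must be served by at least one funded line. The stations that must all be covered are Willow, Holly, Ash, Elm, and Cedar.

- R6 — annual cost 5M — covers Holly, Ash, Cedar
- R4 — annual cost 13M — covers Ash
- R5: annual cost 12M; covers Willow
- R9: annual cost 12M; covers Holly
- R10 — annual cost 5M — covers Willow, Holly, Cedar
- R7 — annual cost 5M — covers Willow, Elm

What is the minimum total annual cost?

10

Choose R6 and R7: together they cover Willow, Holly, Ash, Elm, Cedar — every station.
Total annual cost: 5 + 5 = 10.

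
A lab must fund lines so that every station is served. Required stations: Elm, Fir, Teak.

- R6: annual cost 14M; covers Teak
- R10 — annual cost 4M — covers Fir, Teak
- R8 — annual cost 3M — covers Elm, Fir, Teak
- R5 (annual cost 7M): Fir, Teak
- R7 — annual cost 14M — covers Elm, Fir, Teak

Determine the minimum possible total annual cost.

3

This is a weighted set-cover instance.
R8 alone covers Elm, Fir, Teak — every station.
Total annual cost: 3.
No cover costs less than 3.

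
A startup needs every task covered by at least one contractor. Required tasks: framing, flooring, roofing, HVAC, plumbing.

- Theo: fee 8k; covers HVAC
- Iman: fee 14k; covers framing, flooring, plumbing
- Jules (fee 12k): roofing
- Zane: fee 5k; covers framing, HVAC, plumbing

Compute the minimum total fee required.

31

Choose Iman, Jules, and Zane: together they cover framing, flooring, roofing, HVAC, plumbing — every task.
Total fee: 14 + 12 + 5 = 31.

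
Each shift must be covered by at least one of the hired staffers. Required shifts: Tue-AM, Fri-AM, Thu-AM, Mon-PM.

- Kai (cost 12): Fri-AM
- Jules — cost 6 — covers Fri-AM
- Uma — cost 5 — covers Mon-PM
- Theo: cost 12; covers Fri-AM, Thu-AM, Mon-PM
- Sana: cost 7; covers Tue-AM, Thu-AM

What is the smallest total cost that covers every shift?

Choose Jules, Uma, and Sana: together they cover Tue-AM, Fri-AM, Thu-AM, Mon-PM — every shift.
Total cost: 6 + 5 + 7 = 18.
No cover costs less than 18.

18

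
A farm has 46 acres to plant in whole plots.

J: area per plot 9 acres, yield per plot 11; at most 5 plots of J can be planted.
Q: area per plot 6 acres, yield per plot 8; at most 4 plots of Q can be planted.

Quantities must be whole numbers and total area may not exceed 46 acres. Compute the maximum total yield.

Q has the best ratio (8/6); taking only Q gives at most 4×8 = 32 (stopped by the supply cap of 4).
Mixing does better — 3×J and 3×Q: area 45 ≤ 46, yield 3·11 + 3·8 = 57.

57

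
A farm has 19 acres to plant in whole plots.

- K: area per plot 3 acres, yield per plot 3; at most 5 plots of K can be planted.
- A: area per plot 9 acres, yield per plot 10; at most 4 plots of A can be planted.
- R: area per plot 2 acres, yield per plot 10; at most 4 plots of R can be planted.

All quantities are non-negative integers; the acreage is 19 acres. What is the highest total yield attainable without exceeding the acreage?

Take 1×A and 4×R: area 17 ≤ 19, yield 1·10 + 4·10 = 50.
R has the best ratio (10/2) and is taken to its limit of 4; remaining capacity is filled optimally with the others.

50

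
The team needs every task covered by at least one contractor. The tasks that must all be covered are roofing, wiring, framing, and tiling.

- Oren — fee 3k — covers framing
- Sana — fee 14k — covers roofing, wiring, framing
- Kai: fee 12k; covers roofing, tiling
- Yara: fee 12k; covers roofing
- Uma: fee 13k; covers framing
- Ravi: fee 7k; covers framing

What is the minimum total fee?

26

Choose Sana and Kai: together they cover roofing, wiring, framing, tiling — every task.
Total fee: 14 + 12 = 26.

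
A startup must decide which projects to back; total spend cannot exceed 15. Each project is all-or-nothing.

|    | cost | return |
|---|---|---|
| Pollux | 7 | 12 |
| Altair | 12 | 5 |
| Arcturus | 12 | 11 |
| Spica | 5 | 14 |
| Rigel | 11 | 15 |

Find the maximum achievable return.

This is an integer program with binary decision variables.
Pollux + Spica: cost 7 + 5 = 12 ≤ 15, return 12 + 14 = 26.
Rigel: cost 11 ≤ 15, return 15.
Spica: cost 5 ≤ 15, return 14.
Best is Pollux and Spica with total return 26.

26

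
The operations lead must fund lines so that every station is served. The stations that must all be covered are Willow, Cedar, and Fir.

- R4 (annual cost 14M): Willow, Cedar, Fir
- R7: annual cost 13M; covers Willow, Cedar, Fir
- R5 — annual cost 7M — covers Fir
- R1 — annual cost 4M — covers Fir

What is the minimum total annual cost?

13

This is a weighted set-cover instance.
R7 alone covers Willow, Cedar, Fir — every station.
Total annual cost: 13.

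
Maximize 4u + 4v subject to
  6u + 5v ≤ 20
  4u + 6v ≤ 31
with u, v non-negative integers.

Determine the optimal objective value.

(u,v)=(0,4): 6·0+5·4=20≤20, 4·0+6·4=24≤31, objective 16.
(u,v)=(0,3): 6·0+5·3=15≤20, 4·0+6·3=18≤31, objective 12.
No feasible integer point exceeds 16.

16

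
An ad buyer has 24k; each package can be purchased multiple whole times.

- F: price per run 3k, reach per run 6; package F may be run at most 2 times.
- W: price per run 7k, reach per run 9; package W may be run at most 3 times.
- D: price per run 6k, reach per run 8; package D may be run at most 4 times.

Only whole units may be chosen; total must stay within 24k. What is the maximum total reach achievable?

This is a bounded integer knapsack.
1×F and 3×W: price 24 ≤ 24, reach 1·6 + 3·9 = 33.
2×F and 3×D: price 24 ≤ 24, reach 2·6 + 3·8 = 36.
Best is 36.

36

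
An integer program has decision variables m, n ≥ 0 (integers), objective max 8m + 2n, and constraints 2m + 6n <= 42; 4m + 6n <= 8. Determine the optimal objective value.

16

(m,n)=(2,0): 2·2+6·0=4≤42, 4·2+6·0=8≤8, objective 16.
(m,n)=(1,0): 2·1+6·0=2≤42, 4·1+6·0=4≤8, objective 8.
The best lattice point is (2,0), giving 16.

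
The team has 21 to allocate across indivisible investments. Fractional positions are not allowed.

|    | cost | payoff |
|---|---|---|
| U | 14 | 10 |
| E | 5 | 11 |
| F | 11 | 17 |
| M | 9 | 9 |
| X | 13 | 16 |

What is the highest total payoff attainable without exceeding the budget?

Treat it as a binary knapsack problem.
Allowing fractional choices, the relaxed optimum would be about 34.2, but investments are indivisible.
E + F: cost 5 + 11 = 16 ≤ 21, payoff 11 + 17 = 28.
E + X: cost 5 + 13 = 18 ≤ 21, payoff 11 + 16 = 27.
Best is E and F with total payoff 28.

28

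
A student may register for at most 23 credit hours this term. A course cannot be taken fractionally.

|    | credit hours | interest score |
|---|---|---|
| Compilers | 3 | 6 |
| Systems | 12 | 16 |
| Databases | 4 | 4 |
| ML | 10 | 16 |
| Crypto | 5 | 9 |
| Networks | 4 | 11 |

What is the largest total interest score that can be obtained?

42

Compilers + ML + Crypto + Networks: credit hours 3 + 10 + 5 + 4 = 22 ≤ 23, interest score 6 + 16 + 9 + 11 = 42.
Compilers + Databases + ML + Networks: credit hours 3 + 4 + 10 + 4 = 21 ≤ 23, interest score 6 + 4 + 16 + 11 = 37.
Databases + ML + Crypto + Networks: credit hours 4 + 10 + 5 + 4 = 23 ≤ 23, interest score 4 + 16 + 9 + 11 = 40.
Best is Compilers, ML, Crypto, and Networks with total interest score 42.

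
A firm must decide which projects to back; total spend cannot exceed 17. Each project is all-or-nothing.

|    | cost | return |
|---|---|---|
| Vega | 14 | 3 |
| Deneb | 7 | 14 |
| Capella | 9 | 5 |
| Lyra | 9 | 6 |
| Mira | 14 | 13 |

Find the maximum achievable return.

20

Deneb + Capella: cost 7 + 9 = 16 ≤ 17, return 14 + 5 = 19.
Deneb + Lyra: cost 7 + 9 = 16 ≤ 17, return 14 + 6 = 20.
Deneb: cost 7 ≤ 17, return 14.
Best is Deneb and Lyra with total return 20.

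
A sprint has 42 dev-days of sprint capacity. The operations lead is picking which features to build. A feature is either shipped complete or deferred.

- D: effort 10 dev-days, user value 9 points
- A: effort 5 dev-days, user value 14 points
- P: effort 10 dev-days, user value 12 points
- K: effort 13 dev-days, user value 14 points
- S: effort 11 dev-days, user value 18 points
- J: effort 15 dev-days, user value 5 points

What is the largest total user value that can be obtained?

D + A + K + S: effort 10 + 5 + 13 + 11 = 39 ≤ 42, user value 9 + 14 + 14 + 18 = 55.
A + P + K + S: effort 5 + 10 + 13 + 11 = 39 ≤ 42, user value 14 + 12 + 14 + 18 = 58.
Best is A, P, K, and S with total user value 58.

58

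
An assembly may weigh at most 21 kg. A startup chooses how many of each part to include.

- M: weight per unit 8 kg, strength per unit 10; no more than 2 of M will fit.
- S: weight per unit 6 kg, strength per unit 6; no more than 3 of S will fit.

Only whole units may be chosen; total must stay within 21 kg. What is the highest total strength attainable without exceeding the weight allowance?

M has the best ratio (10/8); taking only M gives at most 2×10 = 20 (stopped by the weight limit).
Mixing does better — 1×M and 2×S: weight 20 ≤ 21, strength 1·10 + 2·6 = 22.

22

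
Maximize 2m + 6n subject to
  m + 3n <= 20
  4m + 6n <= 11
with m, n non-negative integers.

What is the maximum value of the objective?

8

(m,n)=(1,1) is feasible, giving 8.
(m,n)=(0,1) is feasible, giving 6.
(m,n)=(2,0) is feasible, giving 4.
No feasible integer point exceeds 8.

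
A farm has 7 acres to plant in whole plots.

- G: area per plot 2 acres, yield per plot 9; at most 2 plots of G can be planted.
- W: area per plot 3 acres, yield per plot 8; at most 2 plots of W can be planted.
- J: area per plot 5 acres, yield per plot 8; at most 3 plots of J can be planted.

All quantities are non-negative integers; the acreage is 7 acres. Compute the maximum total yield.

26

This is a bounded integer knapsack.
G has the best ratio (9/2); taking only G gives at most 2×9 = 18 (stopped by the supply cap of 2).
Mixing does better — 2×G and 1×W: area 7 ≤ 7, yield 2·9 + 1·8 = 26.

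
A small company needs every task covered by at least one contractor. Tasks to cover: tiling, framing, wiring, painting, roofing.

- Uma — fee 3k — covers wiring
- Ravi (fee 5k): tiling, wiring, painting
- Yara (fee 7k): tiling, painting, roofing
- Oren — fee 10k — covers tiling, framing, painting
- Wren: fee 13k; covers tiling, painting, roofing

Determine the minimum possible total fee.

The greedy cost-per-new-task heuristic would pick Ravi, Yara, and Oren for 22, but a cheaper cover exists.
Choose Uma, Yara, and Oren: together they cover tiling, framing, wiring, painting, roofing — every task.
Total fee: 3 + 7 + 10 = 20.
No cover costs less than 20.

20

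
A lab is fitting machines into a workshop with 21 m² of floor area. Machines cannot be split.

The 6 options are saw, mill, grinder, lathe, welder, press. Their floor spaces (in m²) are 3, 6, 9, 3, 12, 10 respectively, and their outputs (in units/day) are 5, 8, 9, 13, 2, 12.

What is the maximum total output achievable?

35

Allowing fractional choices, the relaxed optimum would be about 36.8, but machines are indivisible.
saw + mill + grinder + lathe: floor space 3 + 6 + 9 + 3 = 21 ≤ 21, output 5 + 8 + 9 + 13 = 35.
mill + lathe + press: floor space 6 + 3 + 10 = 19 ≤ 21, output 8 + 13 + 12 = 33.
Best is saw, mill, grinder, and lathe with total output 35.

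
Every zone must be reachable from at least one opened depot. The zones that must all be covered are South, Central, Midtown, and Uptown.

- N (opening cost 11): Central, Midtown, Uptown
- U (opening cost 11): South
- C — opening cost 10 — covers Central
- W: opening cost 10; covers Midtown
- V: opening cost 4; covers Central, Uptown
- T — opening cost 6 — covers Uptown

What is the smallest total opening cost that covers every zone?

The greedy cost-per-new-zone heuristic would pick V, W, and U for 25, but a cheaper cover exists.
Choose N and U: together they cover South, Central, Midtown, Uptown — every zone.
Total opening cost: 11 + 11 = 22.
No cover costs less than 22.

22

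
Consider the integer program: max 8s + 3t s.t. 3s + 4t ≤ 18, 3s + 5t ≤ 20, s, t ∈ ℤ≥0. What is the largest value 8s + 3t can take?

(s,t)=(6,0): 3·6+4·0=18≤18, 3·6+5·0=18≤20, objective 48.
(s,t)=(5,0): 3·5+4·0=15≤18, 3·5+5·0=15≤20, objective 40.
No feasible integer point exceeds 48.

48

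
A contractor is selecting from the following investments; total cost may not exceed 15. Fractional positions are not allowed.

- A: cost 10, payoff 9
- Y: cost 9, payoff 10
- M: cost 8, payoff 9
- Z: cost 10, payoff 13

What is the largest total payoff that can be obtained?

Treat it as a binary knapsack problem.
M: cost 8 ≤ 15, payoff 9.
Z: cost 10 ≤ 15, payoff 13.
Y: cost 9 ≤ 15, payoff 10.
Best is Z with total payoff 13.

13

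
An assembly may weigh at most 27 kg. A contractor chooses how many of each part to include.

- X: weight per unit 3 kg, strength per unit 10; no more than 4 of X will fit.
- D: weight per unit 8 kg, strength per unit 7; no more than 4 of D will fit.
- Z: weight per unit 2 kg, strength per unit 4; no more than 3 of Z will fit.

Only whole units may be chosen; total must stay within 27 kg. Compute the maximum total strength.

4×X, 1×D, and 2×Z: weight 24 ≤ 27, strength 4·10 + 1·7 + 2·4 = 55.
4×X, 1×D, and 3×Z: weight 26 ≤ 27, strength 4·10 + 1·7 + 3·4 = 59.
Best is 59.

59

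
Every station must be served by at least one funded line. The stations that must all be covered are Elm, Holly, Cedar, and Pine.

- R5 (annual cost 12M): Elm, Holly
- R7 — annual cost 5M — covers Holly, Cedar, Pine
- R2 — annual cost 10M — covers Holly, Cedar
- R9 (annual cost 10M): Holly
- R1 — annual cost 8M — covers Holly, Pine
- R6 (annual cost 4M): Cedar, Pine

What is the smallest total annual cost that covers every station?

This is an integer covering problem.
The greedy cost-per-new-station heuristic would pick R7 and R5 for 17, but a cheaper cover exists.
Choose R5 and R6: together they cover Elm, Holly, Cedar, Pine — every station.
Total annual cost: 12 + 4 = 16.
No cover costs less than 16.

16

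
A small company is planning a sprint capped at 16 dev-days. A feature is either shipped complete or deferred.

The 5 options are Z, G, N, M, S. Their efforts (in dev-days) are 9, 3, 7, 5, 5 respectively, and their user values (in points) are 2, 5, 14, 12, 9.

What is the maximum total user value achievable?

Treat it as a binary knapsack problem.
Allowing fractional choices, the relaxed optimum would be about 33.2, but features are indivisible.
G + N + S: effort 3 + 7 + 5 = 15 ≤ 16, user value 5 + 14 + 9 = 28.
G + N + M: effort 3 + 7 + 5 = 15 ≤ 16, user value 5 + 14 + 12 = 31.
N + M: effort 7 + 5 = 12 ≤ 16, user value 14 + 12 = 26.
Best is G, N, and M with total user value 31.

31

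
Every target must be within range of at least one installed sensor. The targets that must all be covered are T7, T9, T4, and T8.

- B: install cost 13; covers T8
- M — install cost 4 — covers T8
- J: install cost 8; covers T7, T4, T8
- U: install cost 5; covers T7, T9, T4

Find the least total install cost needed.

Choose M and U: together they cover T7, T9, T4, T8 — every target.
Total install cost: 4 + 5 = 9.

9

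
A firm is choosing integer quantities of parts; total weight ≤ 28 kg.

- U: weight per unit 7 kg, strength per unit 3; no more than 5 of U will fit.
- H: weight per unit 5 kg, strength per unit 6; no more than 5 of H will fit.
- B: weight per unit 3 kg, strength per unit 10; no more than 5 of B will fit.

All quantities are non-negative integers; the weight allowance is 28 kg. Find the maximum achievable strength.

B has the best ratio (10/3); taking only B gives at most 5×10 = 50 (stopped by the supply cap of 5).
Mixing does better — 2×H and 5×B: weight 25 ≤ 28, strength 2·6 + 5·10 = 62.

62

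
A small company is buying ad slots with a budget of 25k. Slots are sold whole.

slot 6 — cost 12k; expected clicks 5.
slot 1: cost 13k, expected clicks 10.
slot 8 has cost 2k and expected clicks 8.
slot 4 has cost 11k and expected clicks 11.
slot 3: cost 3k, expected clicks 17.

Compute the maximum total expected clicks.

Treat it as a binary knapsack problem.
slot 6 + slot 8 + slot 3: cost 12 + 2 + 3 = 17 ≤ 25, expected clicks 5 + 8 + 17 = 30.
slot 8 + slot 4 + slot 3: cost 2 + 11 + 3 = 16 ≤ 25, expected clicks 8 + 11 + 17 = 36.
slot 1 + slot 8 + slot 3: cost 13 + 2 + 3 = 18 ≤ 25, expected clicks 10 + 8 + 17 = 35.
Best is slot 8, slot 4, and slot 3 with total expected clicks 36.

36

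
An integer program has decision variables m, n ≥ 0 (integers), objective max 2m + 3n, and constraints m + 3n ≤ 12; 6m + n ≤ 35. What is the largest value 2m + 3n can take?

16

(m,n)=(5,2): 1·5+3·2=11≤12, 6·5+1·2=32≤35, objective 16.
(m,n)=(4,2): 1·4+3·2=10≤12, 6·4+1·2=26≤35, objective 14.
No feasible integer point exceeds 16.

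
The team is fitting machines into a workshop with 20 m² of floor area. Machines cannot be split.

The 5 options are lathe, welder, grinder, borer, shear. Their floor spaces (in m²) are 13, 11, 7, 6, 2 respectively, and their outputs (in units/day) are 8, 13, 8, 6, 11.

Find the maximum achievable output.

Take welder, grinder, and shear: floor space 11 + 7 + 2 = 20 ≤ 20, output 13 + 8 + 11 = 32.
No other feasible combination does better.

32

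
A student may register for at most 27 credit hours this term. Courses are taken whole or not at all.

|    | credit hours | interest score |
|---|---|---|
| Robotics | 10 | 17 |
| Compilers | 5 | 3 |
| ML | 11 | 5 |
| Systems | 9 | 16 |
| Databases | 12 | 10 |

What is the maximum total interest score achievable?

Allowing fractional choices, the relaxed optimum would be about 39.7, but courses are indivisible.
Robotics + Compilers + Databases: credit hours 10 + 5 + 12 = 27 ≤ 27, interest score 17 + 3 + 10 = 30.
Robotics + Compilers + Systems: credit hours 10 + 5 + 9 = 24 ≤ 27, interest score 17 + 3 + 16 = 36.
Robotics + Systems: credit hours 10 + 9 = 19 ≤ 27, interest score 17 + 16 = 33.
Best is Robotics, Compilers, and Systems with total interest score 36.

36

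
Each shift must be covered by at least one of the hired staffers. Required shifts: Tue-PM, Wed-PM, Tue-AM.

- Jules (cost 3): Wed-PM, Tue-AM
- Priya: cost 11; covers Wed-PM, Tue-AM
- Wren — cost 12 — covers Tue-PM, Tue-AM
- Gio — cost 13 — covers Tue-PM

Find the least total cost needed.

Choose Jules and Wren: together they cover Tue-PM, Wed-PM, Tue-AM — every shift.
Total cost: 3 + 12 = 15.
No cover costs less than 15.

15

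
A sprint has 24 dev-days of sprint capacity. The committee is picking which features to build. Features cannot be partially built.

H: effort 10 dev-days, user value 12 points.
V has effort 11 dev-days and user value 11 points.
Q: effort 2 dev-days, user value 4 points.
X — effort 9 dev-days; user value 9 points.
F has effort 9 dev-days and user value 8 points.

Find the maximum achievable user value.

Take H, V, and Q: effort 10 + 11 + 2 = 23 ≤ 24, user value 12 + 11 + 4 = 27.
No other feasible combination does better.

27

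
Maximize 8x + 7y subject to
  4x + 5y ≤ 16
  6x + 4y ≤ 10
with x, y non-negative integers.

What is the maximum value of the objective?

Relaxing integrality, the LP optimum is 17.50 at (x,y) = (0, 2.5), which is not an integer point.
(x,y)=(1,1): 4·1+5·1=9≤16, 6·1+4·1=10≤10, objective 15.
(x,y)=(0,2): 4·0+5·2=10≤16, 6·0+4·2=8≤10, objective 14.
(x,y)=(1,0): 4·1+5·0=4≤16, 6·1+4·0=6≤10, objective 8.
The best lattice point is (1,1), giving 15.

15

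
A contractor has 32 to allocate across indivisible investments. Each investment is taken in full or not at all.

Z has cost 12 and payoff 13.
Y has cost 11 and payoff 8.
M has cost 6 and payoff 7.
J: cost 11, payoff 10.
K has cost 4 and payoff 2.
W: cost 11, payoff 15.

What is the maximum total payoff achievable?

35

Z + M + W: cost 12 + 6 + 11 = 29 ≤ 32, payoff 13 + 7 + 15 = 35.
M + J + W: cost 6 + 11 + 11 = 28 ≤ 32, payoff 7 + 10 + 15 = 32.
M + J + K + W: cost 6 + 11 + 4 + 11 = 32 ≤ 32, payoff 7 + 10 + 2 + 15 = 34.
Best is Z, M, and W with total payoff 35.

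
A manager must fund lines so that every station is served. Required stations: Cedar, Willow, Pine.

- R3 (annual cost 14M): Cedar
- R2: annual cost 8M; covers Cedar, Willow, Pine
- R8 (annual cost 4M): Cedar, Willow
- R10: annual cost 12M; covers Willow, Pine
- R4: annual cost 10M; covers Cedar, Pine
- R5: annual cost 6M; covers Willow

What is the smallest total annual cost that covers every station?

The greedy cost-per-new-station heuristic would pick R8 and R2 for 12, but a cheaper cover exists.
R2 alone covers Cedar, Willow, Pine — every station.
Total annual cost: 8.
No cover costs less than 8.

8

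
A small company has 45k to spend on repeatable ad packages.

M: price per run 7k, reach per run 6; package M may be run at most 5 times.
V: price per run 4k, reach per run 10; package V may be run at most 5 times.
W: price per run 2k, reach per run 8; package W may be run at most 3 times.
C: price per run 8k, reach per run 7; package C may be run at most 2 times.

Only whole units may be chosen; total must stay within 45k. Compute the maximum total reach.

88

This is a bounded integer knapsack.
5×V, 3×W, and 2×C: price 42 ≤ 45, reach 5·10 + 3·8 + 2·7 = 88.
1×M, 5×V, 3×W, and 1×C: price 41 ≤ 45, reach 1·6 + 5·10 + 3·8 + 1·7 = 87.
Best is 88.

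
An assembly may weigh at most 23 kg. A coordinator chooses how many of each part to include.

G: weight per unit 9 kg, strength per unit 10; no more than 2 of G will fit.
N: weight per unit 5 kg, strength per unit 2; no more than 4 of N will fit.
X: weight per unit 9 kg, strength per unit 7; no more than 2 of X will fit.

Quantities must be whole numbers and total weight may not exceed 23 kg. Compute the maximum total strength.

This is a bounded integer knapsack.
Take 2×G and 1×N: weight 23 ≤ 23, strength 2·10 + 1·2 = 22.
G has the best ratio (10/9) and is taken to its limit of 2; remaining capacity is filled optimally with the others.

22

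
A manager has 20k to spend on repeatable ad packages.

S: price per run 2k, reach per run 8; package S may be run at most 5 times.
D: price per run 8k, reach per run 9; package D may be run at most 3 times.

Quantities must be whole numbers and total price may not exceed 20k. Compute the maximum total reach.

49

Take 5×S and 1×D: price 18 ≤ 20, reach 5·8 + 1·9 = 49.
S has the best ratio (8/2) and is taken to its limit of 5; remaining capacity is filled optimally with the others.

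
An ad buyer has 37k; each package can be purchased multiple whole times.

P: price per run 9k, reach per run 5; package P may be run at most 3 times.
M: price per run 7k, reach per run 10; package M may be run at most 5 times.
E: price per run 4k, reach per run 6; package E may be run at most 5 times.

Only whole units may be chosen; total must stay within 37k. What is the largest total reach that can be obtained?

E has the best ratio (6/4); taking only E gives at most 5×6 = 30 (stopped by the supply cap of 5).
Mixing does better — 3×M and 4×E: price 37 ≤ 37, reach 3·10 + 4·6 = 54.

54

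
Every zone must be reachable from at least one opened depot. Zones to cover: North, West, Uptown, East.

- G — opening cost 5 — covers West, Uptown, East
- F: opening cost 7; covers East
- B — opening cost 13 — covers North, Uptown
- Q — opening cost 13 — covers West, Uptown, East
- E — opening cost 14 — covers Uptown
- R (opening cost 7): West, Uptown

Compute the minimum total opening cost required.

18

This is a weighted set-cover instance.
Choose G and B: together they cover North, West, Uptown, East — every zone.
Total opening cost: 5 + 13 = 18.
No cover costs less than 18.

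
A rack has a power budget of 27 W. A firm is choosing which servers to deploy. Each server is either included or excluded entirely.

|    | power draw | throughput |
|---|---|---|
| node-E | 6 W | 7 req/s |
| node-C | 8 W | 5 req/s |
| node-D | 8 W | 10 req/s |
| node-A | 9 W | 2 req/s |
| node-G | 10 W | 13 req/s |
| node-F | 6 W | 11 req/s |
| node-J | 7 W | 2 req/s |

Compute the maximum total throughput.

node-D + node-G + node-F: power draw 8 + 10 + 6 = 24 ≤ 27, throughput 10 + 13 + 11 = 34.
node-E + node-D + node-G: power draw 6 + 8 + 10 = 24 ≤ 27, throughput 7 + 10 + 13 = 30.
node-E + node-G + node-F: power draw 6 + 10 + 6 = 22 ≤ 27, throughput 7 + 13 + 11 = 31.
Best is node-D, node-G, and node-F with total throughput 34.

34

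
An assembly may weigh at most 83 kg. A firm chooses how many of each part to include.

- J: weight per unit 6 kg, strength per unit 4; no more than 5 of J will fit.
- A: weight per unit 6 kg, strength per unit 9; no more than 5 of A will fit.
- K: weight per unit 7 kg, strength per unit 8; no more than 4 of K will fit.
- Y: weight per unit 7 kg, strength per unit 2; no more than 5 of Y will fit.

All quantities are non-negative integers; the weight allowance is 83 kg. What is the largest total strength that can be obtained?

Take 4×J, 5×A, and 4×K: weight 82 ≤ 83, strength 4·4 + 5·9 + 4·8 = 93.
A has the best ratio (9/6) and is taken to its limit of 5; remaining capacity is filled optimally with the others.

93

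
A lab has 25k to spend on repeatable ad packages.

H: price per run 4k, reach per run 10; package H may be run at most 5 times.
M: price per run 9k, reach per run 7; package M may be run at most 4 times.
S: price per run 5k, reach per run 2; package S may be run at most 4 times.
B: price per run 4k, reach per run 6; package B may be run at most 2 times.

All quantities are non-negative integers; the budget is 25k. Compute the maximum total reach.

56

5×H and 1×B: price 24 ≤ 25, reach 5·10 + 1·6 = 56.
4×H and 2×B: price 24 ≤ 25, reach 4·10 + 2·6 = 52.
Best is 56.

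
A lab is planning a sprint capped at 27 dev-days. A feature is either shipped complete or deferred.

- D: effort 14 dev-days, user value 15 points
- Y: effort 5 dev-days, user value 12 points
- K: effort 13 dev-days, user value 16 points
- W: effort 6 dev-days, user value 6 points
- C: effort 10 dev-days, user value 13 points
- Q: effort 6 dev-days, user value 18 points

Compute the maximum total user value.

Treat it as a binary knapsack problem.
Take Y, W, C, and Q: effort 5 + 6 + 10 + 6 = 27 ≤ 27, user value 12 + 6 + 13 + 18 = 49.
No other feasible combination does better.

49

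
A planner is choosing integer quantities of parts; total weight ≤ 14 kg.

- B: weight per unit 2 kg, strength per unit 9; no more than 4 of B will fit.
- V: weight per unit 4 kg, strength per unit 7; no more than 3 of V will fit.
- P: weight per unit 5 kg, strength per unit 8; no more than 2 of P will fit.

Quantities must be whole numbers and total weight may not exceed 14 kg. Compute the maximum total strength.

4×B and 1×P: weight 13 ≤ 14, strength 4·9 + 1·8 = 44.
4×B and 1×V: weight 12 ≤ 14, strength 4·9 + 1·7 = 43.
Best is 44.

44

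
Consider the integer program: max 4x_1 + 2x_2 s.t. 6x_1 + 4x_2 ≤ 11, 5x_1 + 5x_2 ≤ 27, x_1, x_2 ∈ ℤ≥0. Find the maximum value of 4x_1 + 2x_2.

(x_1,x_2)=(1,1) is feasible, giving 6.
(x_1,x_2)=(0,2) is feasible, giving 4.
(x_1,x_2)=(1,0) is feasible, giving 4.
Maximum is 6 at (x_1,x_2)=(1,1).

6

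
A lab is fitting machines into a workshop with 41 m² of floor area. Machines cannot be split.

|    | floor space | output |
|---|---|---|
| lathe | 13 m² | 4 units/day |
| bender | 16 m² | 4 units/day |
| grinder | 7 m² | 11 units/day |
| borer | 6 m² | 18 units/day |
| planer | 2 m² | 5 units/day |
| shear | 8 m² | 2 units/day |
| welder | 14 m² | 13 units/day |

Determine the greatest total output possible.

49

Allowing fractional choices, the relaxed optimum would be about 50.7, but machines are indivisible.
lathe + grinder + borer + welder: floor space 13 + 7 + 6 + 14 = 40 ≤ 41, output 4 + 11 + 18 + 13 = 46.
grinder + borer + planer + welder: floor space 7 + 6 + 2 + 14 = 29 ≤ 41, output 11 + 18 + 5 + 13 = 47.
grinder + borer + planer + shear + welder: floor space 7 + 6 + 2 + 8 + 14 = 37 ≤ 41, output 11 + 18 + 5 + 2 + 13 = 49.
Best is grinder, borer, planer, shear, and welder with total output 49.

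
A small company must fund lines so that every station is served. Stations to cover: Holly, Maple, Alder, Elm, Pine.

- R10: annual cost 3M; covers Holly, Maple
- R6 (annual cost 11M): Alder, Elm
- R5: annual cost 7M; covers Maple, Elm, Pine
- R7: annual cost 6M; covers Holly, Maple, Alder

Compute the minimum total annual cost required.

13

Choose R5 and R7: together they cover Holly, Maple, Alder, Elm, Pine — every station.
Total annual cost: 7 + 6 = 13.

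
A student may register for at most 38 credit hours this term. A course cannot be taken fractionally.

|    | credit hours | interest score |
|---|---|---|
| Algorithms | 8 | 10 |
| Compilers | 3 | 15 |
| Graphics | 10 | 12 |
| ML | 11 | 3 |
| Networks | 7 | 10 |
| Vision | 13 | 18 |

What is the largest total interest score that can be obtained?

This is an integer program with binary decision variables.
Allowing fractional choices, the relaxed optimum would be about 61.4, but courses are indivisible.
Algorithms + Compilers + Graphics + Vision: credit hours 8 + 3 + 10 + 13 = 34 ≤ 38, interest score 10 + 15 + 12 + 18 = 55.
Compilers + Graphics + Networks + Vision: credit hours 3 + 10 + 7 + 13 = 33 ≤ 38, interest score 15 + 12 + 10 + 18 = 55.
The maximum interest score is 55; one optimal choice is Compilers, Graphics, Networks, and Vision.

55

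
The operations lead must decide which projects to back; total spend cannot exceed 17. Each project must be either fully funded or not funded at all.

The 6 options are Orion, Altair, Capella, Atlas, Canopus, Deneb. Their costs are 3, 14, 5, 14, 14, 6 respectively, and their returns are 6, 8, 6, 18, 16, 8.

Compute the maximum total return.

Allowing fractional choices, the relaxed optimum would be about 24.3, but projects are indivisible.
Orion + Canopus: cost 3 + 14 = 17 ≤ 17, return 6 + 16 = 22.
Orion + Atlas: cost 3 + 14 = 17 ≤ 17, return 6 + 18 = 24.
Best is Orion and Atlas with total return 24.

24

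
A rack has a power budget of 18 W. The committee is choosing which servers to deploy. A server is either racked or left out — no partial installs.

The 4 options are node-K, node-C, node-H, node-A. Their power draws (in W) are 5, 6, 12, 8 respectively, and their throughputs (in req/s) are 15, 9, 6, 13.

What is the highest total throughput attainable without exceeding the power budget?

Allowing fractional choices, the relaxed optimum would be about 35.5, but servers are indivisible.
node-K + node-C: power draw 5 + 6 = 11 ≤ 18, throughput 15 + 9 = 24.
node-K + node-A: power draw 5 + 8 = 13 ≤ 18, throughput 15 + 13 = 28.
node-C + node-A: power draw 6 + 8 = 14 ≤ 18, throughput 9 + 13 = 22.
Best is node-K and node-A with total throughput 28.

28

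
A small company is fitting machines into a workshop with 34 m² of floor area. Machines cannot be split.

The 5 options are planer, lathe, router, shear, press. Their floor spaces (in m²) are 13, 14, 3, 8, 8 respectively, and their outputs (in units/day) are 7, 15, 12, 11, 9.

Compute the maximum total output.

This is a 0-1 knapsack instance.
Take lathe, router, shear, and press: floor space 14 + 3 + 8 + 8 = 33 ≤ 34, output 15 + 12 + 11 + 9 = 47.
No other feasible combination does better.

47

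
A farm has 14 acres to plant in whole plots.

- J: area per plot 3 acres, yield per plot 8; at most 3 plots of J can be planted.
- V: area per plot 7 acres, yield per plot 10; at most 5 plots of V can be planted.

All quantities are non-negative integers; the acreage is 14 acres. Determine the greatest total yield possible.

2×J and 1×V: area 13 ≤ 14, yield 2·8 + 1·10 = 26.
3×J: area 9 ≤ 14, yield 3·8 = 24.
Best is 26.

26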